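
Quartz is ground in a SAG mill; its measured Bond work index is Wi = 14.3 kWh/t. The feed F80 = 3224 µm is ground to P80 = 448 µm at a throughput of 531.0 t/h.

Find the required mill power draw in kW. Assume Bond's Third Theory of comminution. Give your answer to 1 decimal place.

W_Bond = 10·Wi·(1/√P₈₀ − 1/√F₈₀)
W = 10·14.3·(1/√448 − 1/√3224) = 10·14.3·(0.029634) = 4.2376 kWh/t
P_mill = W·ṁ = 4.2376·531.0 = 2250.2 kW

P = 2250.2 kW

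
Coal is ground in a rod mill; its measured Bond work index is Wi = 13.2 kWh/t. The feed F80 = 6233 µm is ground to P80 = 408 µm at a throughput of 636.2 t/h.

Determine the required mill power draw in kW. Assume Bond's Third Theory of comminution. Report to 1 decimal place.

Bond:  W = 10 Wi (1/√P − 1/√F)
W = 10·13.2·(1/√408 − 1/√6233) = 10·13.2·(0.036841) = 4.8630 kWh/t
Power = W × throughput = 4.8630 kWh/t × 636.2 t/h = 3093.9 kW

P = 3093.9 kW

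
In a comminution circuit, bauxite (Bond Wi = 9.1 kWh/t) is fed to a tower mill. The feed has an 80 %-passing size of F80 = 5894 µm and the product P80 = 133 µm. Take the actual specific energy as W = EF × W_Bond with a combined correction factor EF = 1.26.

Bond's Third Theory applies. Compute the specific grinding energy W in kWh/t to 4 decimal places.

W = 10 Wi (1/√P80 − 1/√F80)  [Bond]
1/√133 = 0.086711;  1/√5894 = 0.013026
W = 10·9.1·(0.086711 − 0.013026) = 6.7054 kWh/t
W_actual = 1.26 × 6.7054 = 8.4488 kWh/t

W = 8.4488 kWh/t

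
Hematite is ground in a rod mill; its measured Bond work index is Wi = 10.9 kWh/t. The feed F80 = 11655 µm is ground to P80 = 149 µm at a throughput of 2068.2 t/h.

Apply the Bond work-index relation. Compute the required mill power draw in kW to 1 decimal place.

P = 16380.1 kW

Bond: W = 10·Wi·(1/√P80 − 1/√F80)
W = 10·10.9·(1/√149 − 1/√11655) = 10·10.9·(0.072660) = 7.9200 kWh/t
Mill draw = 7.9200 × 2068.2 = 16380.1 kW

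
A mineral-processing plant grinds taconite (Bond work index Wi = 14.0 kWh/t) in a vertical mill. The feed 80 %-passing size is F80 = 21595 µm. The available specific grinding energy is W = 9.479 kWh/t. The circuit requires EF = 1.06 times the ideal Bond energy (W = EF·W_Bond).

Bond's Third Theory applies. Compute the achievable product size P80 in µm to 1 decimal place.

Bond:  W = 10 Wi (1/√P − 1/√F)
W_Bond = W / EF = 9.479 / 1.06 = 8.9425 kWh/t
P80^-0.5 = F80^-0.5 + W_Bond/(10 Wi)
  = 8.9425/(10·14.0) + 1/√21595 = 0.063875 + 0.006805 = 0.070680
P80 = (1/0.070680)² = 14.1484² = 200.18 µm

P80 = 200.2 µm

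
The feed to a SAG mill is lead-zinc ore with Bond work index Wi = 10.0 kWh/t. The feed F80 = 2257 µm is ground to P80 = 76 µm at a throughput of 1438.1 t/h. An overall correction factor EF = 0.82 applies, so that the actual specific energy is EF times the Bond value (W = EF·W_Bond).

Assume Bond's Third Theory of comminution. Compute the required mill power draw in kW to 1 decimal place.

P = 11044.6 kW

W = 10 Wi (P80^-0.5 − F80^-0.5)
W = 10·10.0·(1/√76 − 1/√2257) = 10·10.0·(0.093659) = 9.3659 kWh/t
With EF = 0.82: W = 9.3659·0.82 = 7.6800 kWh/t
Mill draw = 7.6800 × 1438.1 = 11044.6 kW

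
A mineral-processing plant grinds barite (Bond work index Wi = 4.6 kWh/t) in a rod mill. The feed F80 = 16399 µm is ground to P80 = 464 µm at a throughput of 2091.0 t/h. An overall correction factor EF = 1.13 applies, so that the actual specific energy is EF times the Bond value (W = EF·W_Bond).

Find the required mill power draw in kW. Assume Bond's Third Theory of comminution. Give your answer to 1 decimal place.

W = 10 Wi (1/√P80 − 1/√F80)  [Bond]
W = 10·4.6·(1/√464 − 1/√16399) = 10·4.6·(0.038615) = 1.7763 kWh/t
With EF = 1.13: W = 1.7763·1.13 = 2.0072 kWh/t
Mill draw = 2.0072 × 2091.0 = 4197.1 kW

P = 4197.1 kW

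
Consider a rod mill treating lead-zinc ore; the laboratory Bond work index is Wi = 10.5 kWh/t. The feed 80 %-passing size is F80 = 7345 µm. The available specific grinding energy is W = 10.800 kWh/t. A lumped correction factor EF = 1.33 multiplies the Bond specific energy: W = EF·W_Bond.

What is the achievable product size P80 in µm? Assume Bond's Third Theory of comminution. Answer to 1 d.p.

W_Bond = 10·Wi·(1/√P₈₀ − 1/√F₈₀)
W_Bond = W / EF = 10.800 / 1.33 = 8.1203 kWh/t
1/√P80 = 1/√F80 + W_Bond/(10·Wi)
  = 8.1203/(10·10.5) + 1/√7345 = 0.077336 + 0.011668 = 0.089004
P80 = (1/0.089004)² = 11.2354² = 126.23 µm

P80 = 126.2 µm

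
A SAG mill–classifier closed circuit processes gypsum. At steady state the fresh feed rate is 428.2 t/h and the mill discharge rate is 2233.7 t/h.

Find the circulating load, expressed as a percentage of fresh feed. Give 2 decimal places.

Mill node: discharge = fresh + recycle.
R = M − F = 2233.7 − 428.2 = 1805.5 t/h
CL = 100·R/F = 100·1805.5/428.2 = 421.65 %

CL = 421.65 %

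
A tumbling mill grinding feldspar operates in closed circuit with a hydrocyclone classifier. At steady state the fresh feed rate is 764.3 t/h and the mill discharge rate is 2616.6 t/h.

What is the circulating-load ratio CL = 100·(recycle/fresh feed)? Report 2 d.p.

CL = 242.35 %

M = F + R at steady state, so:
R = M − F = 2616.6 − 764.3 = 1852.3 t/h
CL = 100·R/F = 100·1852.3/764.3 = 242.35 %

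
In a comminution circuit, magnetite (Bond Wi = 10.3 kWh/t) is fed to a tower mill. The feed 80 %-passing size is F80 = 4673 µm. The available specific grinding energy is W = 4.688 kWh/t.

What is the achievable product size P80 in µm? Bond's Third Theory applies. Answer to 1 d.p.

P80 = 276.5 µm

W = 10·Wi·(P80^(-½) − F80^(-½))
⇒ 1/√P80 = W/(10·Wi) + 1/√F80
  = 4.6880/(10·10.3) + 1/√4673 = 0.045515 + 0.014629 = 0.060143
P80 = (1/0.060143)² = 16.6270² = 276.46 µm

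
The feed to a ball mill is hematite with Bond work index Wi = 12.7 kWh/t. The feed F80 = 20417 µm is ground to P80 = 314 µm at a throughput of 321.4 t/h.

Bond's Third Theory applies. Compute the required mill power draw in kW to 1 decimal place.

W = 10·Wi·[P80^(−½) − F80^(−½)]
W = 10·12.7·(1/√314 − 1/√20417) = 10·12.7·(0.049435) = 6.2782 kWh/t
P = W·T = 6.2782·321.4 = 2017.8 kW

P = 2017.8 kW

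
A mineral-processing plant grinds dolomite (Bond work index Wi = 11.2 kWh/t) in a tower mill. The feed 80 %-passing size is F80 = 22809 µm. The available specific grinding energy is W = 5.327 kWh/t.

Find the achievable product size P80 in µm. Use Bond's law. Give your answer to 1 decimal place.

P80 = 340.6 µm

W = 10 Wi / √P80 − 10 Wi / √F80
P80^-0.5 = F80^-0.5 + W/(10 Wi)
  = 5.3270/(10·11.2) + 1/√22809 = 0.047563 + 0.006621 = 0.054184
P80 = (1/0.054184)² = 18.4557² = 340.61 µm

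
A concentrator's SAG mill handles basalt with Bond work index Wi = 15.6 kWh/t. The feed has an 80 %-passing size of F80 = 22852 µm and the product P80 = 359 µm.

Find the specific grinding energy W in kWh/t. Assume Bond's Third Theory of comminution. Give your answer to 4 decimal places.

W = 7.2014 kWh/t

W_Bond = 10·Wi·(1/√P₈₀ − 1/√F₈₀)
1/√359 = 0.052778;  1/√22852 = 0.006615
W = 10·15.6·(0.052778 − 0.006615) = 7.2014 kWh/t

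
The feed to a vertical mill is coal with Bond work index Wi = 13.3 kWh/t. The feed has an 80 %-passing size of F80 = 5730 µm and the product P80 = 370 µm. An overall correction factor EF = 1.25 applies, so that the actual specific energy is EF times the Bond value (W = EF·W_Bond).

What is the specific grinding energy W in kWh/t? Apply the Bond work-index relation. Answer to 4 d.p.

W = 10·Wi·(P80^(-½) − F80^(-½))
1/√370 = 0.051988;  1/√5730 = 0.013211
W = 10·13.3·(0.051988 − 0.013211) = 5.1573 kWh/t
Apply correction: 5.1573 × 1.25 = 6.4467 kWh/t

W = 6.4467 kWh/t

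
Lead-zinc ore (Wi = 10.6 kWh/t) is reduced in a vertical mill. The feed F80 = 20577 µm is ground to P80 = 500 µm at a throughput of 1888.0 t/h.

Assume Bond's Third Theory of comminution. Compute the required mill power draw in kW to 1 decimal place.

P = 7554.9 kW

Bond:  W = 10 Wi (1/√P − 1/√F)
W = 10·10.6·(1/√500 − 1/√20577) = 10·10.6·(0.037750) = 4.0015 kWh/t
P = W·T = 4.0015·1888.0 = 7554.9 kW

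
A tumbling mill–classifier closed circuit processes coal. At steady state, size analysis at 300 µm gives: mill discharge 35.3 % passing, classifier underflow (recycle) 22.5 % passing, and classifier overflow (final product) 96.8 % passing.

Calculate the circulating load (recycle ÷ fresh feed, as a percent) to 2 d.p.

CL = 480.47 %

Let r = R/F. Size balance at 300 µm:
Fd + Rd = Ru + Fo ⇒ R/F = (o−d)/(d−u)
r = (96.8 − 35.3)/(35.3 − 22.5) = 61.5/12.8 = 4.8047
CL = 100·r = 480.47 %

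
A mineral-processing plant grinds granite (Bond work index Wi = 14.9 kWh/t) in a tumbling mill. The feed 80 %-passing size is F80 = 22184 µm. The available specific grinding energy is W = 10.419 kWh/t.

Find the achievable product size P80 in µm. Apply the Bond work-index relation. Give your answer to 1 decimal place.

Bond:  W = 10 Wi (1/√P − 1/√F)
⇒ 1/√P80 = W/(10·Wi) + 1/√F80
  = 10.4190/(10·14.9) + 1/√22184 = 0.069926 + 0.006714 = 0.076640
P80 = (1/0.076640)² = 13.0480² = 170.25 µm

P80 = 170.3 µm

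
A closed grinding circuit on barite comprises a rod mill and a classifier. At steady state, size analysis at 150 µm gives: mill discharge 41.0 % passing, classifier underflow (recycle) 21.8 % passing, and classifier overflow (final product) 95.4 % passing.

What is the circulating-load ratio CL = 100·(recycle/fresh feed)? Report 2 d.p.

CL = 283.33 %

Let r = R/F. Size balance at 150 µm:
Fd + Rd = Ru + Fo ⇒ R/F = (o−d)/(d−u)
r = (95.4 − 41.0)/(41.0 − 21.8) = 54.4/19.2 = 2.8333
CL = 100·r = 283.33 %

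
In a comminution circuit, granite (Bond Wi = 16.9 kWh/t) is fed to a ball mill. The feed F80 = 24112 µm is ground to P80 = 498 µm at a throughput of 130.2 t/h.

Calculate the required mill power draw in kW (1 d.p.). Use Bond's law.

W = 10·Wi·(P80^(-½) − F80^(-½))
W = 10·16.9·(1/√498 − 1/√24112) = 10·16.9·(0.038371) = 6.4847 kWh/t
Mill draw = 6.4847 × 130.2 = 844.3 kW

P = 844.3 kW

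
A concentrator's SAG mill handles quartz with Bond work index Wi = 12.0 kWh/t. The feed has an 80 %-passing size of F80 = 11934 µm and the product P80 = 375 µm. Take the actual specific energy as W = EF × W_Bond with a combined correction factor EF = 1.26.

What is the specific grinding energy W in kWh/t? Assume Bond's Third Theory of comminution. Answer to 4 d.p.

W = 10 Wi (1/√P80 − 1/√F80)  [Bond]
1/√375 = 0.051640;  1/√11934 = 0.009154
W = 10·12.0·(0.051640 − 0.009154) = 5.0983 kWh/t
With EF = 1.26: W = 5.0983·1.26 = 6.4239 kWh/t

W = 6.4239 kWh/t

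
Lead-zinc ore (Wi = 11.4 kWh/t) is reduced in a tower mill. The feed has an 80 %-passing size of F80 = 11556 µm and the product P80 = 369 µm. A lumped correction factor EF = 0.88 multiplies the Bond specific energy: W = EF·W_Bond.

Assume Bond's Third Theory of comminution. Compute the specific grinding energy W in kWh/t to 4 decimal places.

W = 10·Wi·[P80^(−½) − F80^(−½)]
1/√369 = 0.052058;  1/√11556 = 0.009302
W = 10·11.4·(0.052058 − 0.009302) = 4.8741 kWh/t
W_actual = 0.88 × 4.8741 = 4.2892 kWh/t

W = 4.2892 kWh/t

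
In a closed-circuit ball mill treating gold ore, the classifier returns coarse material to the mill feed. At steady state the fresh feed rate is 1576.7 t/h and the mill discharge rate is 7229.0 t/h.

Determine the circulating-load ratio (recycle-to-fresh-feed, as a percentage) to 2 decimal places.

M = F + R at steady state, so:
R = M − F = 7229.0 − 1576.7 = 5652.3 t/h
CL = 100·R/F = 100·5652.3/1576.7 = 358.49 %

CL = 358.49 %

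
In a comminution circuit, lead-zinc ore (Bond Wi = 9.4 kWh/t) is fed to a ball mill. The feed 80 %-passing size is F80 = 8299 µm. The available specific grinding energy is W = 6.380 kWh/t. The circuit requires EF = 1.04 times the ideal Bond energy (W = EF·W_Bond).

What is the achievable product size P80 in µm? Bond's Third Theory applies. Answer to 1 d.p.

P80 = 172.0 µm

W = 10·Wi·(P80^(-½) − F80^(-½))
W_Bond = W / EF = 6.380 / 1.04 = 6.1346 kWh/t
⇒ 1/√P80 = W_Bond/(10·Wi) + 1/√F80
  = 6.1346/(10·9.4) + 1/√8299 = 0.065262 + 0.010977 = 0.076239
P80 = (1/0.076239)² = 13.1167² = 172.05 µm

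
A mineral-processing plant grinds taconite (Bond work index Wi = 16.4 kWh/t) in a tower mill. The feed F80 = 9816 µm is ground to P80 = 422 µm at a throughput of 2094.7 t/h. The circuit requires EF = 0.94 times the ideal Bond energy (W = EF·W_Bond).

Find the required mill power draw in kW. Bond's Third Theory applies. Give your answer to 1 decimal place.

P = 12460.1 kW

W = 10 Wi / √P80 − 10 Wi / √F80
W = 10·16.4·(1/√422 − 1/√9816) = 10·16.4·(0.038586) = 6.3281 kWh/t
Corrected W = EF·W_Bond = 0.94·6.3281 = 5.9484 kWh/t
Mill draw = 5.9484 × 2094.7 = 12460.1 kW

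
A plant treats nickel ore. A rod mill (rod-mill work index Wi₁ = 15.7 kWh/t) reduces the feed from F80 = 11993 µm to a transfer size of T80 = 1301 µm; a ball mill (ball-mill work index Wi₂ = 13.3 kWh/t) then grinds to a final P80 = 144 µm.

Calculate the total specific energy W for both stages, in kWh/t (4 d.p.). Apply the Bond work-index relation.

W = 10.3151 kWh/t

W = 10 Wi / √P80 − 10 Wi / √F80
Stage 1 (11993→1301 µm, Wi₁=15.7): W₁ = 10·15.7·(0.027724 − 0.009131) = 2.9191 kWh/t
Stage 2 (1301→144 µm, Wi₂=13.3): W₂ = 10·13.3·(0.083333 − 0.027724) = 7.3960 kWh/t
W = W₁ + W₂ = 2.9191 + 7.3960 = 10.3151 kWh/t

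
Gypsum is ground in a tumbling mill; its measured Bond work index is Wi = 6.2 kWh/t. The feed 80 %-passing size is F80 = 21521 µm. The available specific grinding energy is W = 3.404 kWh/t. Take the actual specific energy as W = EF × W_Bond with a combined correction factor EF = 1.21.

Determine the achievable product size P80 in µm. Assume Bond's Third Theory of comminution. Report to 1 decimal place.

W_Bond = 10·Wi·(1/√P₈₀ − 1/√F₈₀)
W_Bond = W / EF = 3.404 / 1.21 = 2.8132 kWh/t
⇒ 1/√P80 = W_Bond/(10 Wi) + 1/√F80
  = 2.8132/(10·6.2) + 1/√21521 = 0.045375 + 0.006817 = 0.052191
P80 = (1/0.052191)² = 19.1603² = 367.12 µm

P80 = 367.1 µm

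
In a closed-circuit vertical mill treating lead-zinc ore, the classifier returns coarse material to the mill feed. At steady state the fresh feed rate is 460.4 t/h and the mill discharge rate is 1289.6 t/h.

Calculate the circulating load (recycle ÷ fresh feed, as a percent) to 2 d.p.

Mill node: discharge = fresh + recycle.
R = M − F = 1289.6 − 460.4 = 829.2 t/h
CL = 100·R/F = 100·829.2/460.4 = 180.10 %

CL = 180.10 %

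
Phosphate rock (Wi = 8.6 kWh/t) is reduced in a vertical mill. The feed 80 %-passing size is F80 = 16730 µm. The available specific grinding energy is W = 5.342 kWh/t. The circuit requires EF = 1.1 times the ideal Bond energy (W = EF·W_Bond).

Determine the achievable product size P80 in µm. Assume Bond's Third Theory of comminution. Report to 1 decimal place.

W = 10 Wi (P80^-0.5 − F80^-0.5)
W_Bond = W / EF = 5.342 / 1.1 = 4.8564 kWh/t
⇒ 1/√P80 = W_Bond/(10·Wi) + 1/√F80
  = 4.8564/(10·8.6) + 1/√16730 = 0.056469 + 0.007731 = 0.064201
P80 = (1/0.064201)² = 15.5762² = 242.62 µm

P80 = 242.6 µm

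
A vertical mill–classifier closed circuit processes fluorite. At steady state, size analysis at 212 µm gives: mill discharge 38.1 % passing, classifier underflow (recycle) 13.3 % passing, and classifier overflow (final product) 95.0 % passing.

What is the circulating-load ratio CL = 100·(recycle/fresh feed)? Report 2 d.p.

Balance %-passing 212 µm (r = R/F):
(1+r)d = ru + o → r = (o−d)/(d−u)
r = (95.0 − 38.1)/(38.1 − 13.3) = 56.9/24.8 = 2.2944
CL = 100·r = 229.44 %

CL = 229.44 %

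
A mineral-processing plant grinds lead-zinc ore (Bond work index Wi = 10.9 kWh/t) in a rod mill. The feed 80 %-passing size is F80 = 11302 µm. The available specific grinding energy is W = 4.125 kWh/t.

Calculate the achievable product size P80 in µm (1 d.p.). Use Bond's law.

W = 10·Wi·(P80^(-½) − F80^(-½))
P80^-0.5 = F80^-0.5 + W/(10 Wi)
  = 4.1250/(10·10.9) + 1/√11302 = 0.037844 + 0.009406 = 0.047250
P80 = (1/0.047250)² = 21.1638² = 447.91 µm

P80 = 447.9 µm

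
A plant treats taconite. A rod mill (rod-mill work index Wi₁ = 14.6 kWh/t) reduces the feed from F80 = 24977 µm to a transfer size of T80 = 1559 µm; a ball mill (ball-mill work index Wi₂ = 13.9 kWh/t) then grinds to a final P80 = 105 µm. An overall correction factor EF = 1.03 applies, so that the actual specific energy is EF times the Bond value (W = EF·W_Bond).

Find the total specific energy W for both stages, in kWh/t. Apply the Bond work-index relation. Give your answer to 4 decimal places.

W = 13.2030 kWh/t

W = 10·Wi·(P80^(-½) − F80^(-½))
Stage 1 (24977→1559 µm, Wi₁=14.6): W₁ = 10·14.6·(0.025327 − 0.006327) = 2.7739 kWh/t
Stage 2 (1559→105 µm, Wi₂=13.9): W₂ = 10·13.9·(0.097590 − 0.025327) = 10.0446 kWh/t
W = W₁ + W₂ = 2.7739 + 10.0446 = 12.8185 kWh/t
Corrected W = EF·W_Bond = 1.03·12.8185 = 13.2030 kWh/t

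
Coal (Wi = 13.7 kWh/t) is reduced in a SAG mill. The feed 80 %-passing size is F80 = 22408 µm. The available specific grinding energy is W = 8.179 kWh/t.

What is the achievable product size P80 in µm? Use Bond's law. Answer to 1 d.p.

W = 10·Wi·[P80^(−½) − F80^(−½)]
1/√P80 = 1/√F80 + W/(10·Wi)
  = 8.1790/(10·13.7) + 1/√22408 = 0.059701 + 0.006680 = 0.066381
P80 = (1/0.066381)² = 15.0645² = 226.94 µm

P80 = 226.9 µm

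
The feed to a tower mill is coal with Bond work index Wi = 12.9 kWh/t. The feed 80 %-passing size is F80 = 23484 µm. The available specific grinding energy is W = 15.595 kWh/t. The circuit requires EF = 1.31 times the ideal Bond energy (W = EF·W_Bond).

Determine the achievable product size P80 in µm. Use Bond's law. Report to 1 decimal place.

P80 = 102.4 µm

W_Bond = 10·Wi·(1/√P₈₀ − 1/√F₈₀)
W_Bond = W / EF = 15.595 / 1.31 = 11.9046 kWh/t
P80^-0.5 = F80^-0.5 + W_Bond/(10 Wi)
  = 11.9046/(10·12.9) + 1/√23484 = 0.092284 + 0.006526 = 0.098809
P80 = (1/0.098809)² = 10.1205² = 102.43 µm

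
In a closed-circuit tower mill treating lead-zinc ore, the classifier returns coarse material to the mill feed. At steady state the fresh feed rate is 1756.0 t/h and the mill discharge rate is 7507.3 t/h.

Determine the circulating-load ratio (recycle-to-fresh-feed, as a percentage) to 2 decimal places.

CL = 327.52 %

Mill node: discharge = fresh + recycle.
R = M − F = 7507.3 − 1756.0 = 5751.3 t/h
CL = 100·R/F = 100·5751.3/1756.0 = 327.52 %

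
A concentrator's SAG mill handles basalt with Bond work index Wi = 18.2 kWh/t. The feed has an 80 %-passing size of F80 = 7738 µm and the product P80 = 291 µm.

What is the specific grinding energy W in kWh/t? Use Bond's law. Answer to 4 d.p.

W = 10 Wi (P80^-0.5 − F80^-0.5)
1/√291 = 0.058621;  1/√7738 = 0.011368
W = 10·18.2·(0.058621 − 0.011368) = 8.6000 kWh/t

W = 8.6000 kWh/t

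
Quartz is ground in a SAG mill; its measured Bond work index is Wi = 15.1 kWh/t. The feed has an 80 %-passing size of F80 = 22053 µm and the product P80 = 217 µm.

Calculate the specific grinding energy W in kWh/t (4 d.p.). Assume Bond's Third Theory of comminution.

W = 10·Wi·[P80^(−½) − F80^(−½)]
1/√217 = 0.067884;  1/√22053 = 0.006734
W = 10·15.1·(0.067884 − 0.006734) = 9.2337 kWh/t

W = 9.2337 kWh/t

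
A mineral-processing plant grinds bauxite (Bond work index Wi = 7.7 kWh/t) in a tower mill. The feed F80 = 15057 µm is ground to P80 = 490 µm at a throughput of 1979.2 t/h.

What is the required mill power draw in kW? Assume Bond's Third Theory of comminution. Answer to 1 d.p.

P = 5642.7 kW

W = 10 Wi / √P80 − 10 Wi / √F80
W = 10·7.7·(1/√490 − 1/√15057) = 10·7.7·(0.037026) = 2.8510 kWh/t
Power = W × throughput = 2.8510 kWh/t × 1979.2 t/h = 5642.7 kW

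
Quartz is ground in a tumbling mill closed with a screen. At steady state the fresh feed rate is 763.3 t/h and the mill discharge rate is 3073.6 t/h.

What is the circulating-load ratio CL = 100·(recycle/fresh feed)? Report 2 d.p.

CL = 302.67 %

Discharge = new feed + return, hence
R = M − F = 3073.6 − 763.3 = 2310.3 t/h
CL = 100·R/F = 100·2310.3/763.3 = 302.67 %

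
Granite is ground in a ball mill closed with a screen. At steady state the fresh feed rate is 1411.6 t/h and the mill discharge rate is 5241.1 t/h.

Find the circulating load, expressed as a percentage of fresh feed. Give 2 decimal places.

Steady state: M = F + R.
R = M − F = 5241.1 − 1411.6 = 3829.5 t/h
CL = 100·R/F = 100·3829.5/1411.6 = 271.29 %

CL = 271.29 %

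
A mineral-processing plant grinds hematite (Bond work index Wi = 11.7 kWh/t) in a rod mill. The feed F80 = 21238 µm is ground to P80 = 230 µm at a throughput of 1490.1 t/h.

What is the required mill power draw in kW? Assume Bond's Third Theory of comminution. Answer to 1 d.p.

P = 10299.4 kW

Bond: W = 10·Wi·(1/√P80 − 1/√F80)
W = 10·11.7·(1/√230 − 1/√21238) = 10·11.7·(0.059076) = 6.9119 kWh/t
Power = W × throughput = 6.9119 kWh/t × 1490.1 t/h = 10299.4 kW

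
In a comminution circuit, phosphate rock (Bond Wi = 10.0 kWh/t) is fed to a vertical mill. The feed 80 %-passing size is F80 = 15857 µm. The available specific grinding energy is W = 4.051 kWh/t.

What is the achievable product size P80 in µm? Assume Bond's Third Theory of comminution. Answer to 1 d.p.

P80 = 426.0 µm

W = 10 Wi / √P80 − 10 Wi / √F80
⇒ 1/√P80 = W/(10 Wi) + 1/√F80
  = 4.0510/(10·10.0) + 1/√15857 = 0.040510 + 0.007941 = 0.048451
P80 = (1/0.048451)² = 20.6393² = 425.98 µm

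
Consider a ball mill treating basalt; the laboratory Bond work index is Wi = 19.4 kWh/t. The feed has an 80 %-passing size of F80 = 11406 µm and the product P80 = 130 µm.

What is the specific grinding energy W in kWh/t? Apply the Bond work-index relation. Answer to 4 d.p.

W = 15.1984 kWh/t

W = 10·Wi·(P80^(-½) − F80^(-½))
1/√130 = 0.087706;  1/√11406 = 0.009363
W = 10·19.4·(0.087706 − 0.009363) = 15.1984 kWh/t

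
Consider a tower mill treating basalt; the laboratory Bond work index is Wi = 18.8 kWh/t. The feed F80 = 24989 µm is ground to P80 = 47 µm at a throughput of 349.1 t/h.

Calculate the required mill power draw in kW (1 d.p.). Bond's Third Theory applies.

Bond:  W = 10 Wi (1/√P − 1/√F)
W = 10·18.8·(1/√47 − 1/√24989) = 10·18.8·(0.139539) = 26.2333 kWh/t
Mill draw = 26.2333 × 349.1 = 9158.1 kW

P = 9158.1 kW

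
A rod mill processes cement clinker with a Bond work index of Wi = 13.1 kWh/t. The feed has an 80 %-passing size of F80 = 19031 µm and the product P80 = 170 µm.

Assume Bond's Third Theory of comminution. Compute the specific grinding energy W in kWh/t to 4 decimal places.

W = 9.0976 kWh/t

W = 10 Wi / √P80 − 10 Wi / √F80
1/√170 = 0.076696;  1/√19031 = 0.007249
W = 10·13.1·(0.076696 − 0.007249) = 9.0976 kWh/t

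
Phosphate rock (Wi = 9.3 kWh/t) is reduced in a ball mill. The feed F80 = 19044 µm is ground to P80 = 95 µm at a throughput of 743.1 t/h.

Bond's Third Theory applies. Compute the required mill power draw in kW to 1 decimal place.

W = 10 Wi (1/√P80 − 1/√F80)  [Bond]
W = 10·9.3·(1/√95 − 1/√19044) = 10·9.3·(0.095351) = 8.8677 kWh/t
P = W·T = 8.8677·743.1 = 6589.6 kW

P = 6589.6 kW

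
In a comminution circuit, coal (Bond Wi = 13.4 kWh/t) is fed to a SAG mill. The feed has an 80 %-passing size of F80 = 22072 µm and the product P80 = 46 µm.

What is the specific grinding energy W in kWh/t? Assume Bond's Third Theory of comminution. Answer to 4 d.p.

Bond: W = 10·Wi·(1/√P80 − 1/√F80)
1/√46 = 0.147442;  1/√22072 = 0.006731
W = 10·13.4·(0.147442 − 0.006731) = 18.8553 kWh/t

W = 18.8553 kWh/t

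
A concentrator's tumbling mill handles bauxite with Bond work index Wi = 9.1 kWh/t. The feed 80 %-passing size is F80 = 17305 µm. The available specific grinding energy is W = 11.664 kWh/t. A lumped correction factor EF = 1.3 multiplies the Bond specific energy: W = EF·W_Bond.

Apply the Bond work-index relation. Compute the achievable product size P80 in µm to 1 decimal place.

P80 = 88.7 µm

W = 10·Wi·[P80^(−½) − F80^(−½)]
W_Bond = W / EF = 11.664 / 1.3 = 8.9723 kWh/t
⇒ 1/√P80 = W_Bond/(10 Wi) + 1/√F80
  = 8.9723/(10·9.1) + 1/√17305 = 0.098597 + 0.007602 = 0.106199
P80 = (1/0.106199)² = 9.4163² = 88.67 µm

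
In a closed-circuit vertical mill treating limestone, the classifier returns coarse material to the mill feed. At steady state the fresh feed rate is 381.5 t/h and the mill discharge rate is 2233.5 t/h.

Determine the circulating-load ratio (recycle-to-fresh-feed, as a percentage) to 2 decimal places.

CL = 485.45 %

Steady state: M = F + R.
R = M − F = 2233.5 − 381.5 = 1852.0 t/h
CL = 100·R/F = 100·1852.0/381.5 = 485.45 %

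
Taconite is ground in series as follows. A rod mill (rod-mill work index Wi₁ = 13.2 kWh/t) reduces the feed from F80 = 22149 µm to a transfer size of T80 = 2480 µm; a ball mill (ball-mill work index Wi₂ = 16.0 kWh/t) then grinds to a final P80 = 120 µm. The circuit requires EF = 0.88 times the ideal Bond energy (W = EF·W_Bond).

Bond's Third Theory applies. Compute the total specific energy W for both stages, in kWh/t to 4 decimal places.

W = 11.5779 kWh/t

Bond: W = 10·Wi·(1/√P80 − 1/√F80)
Stage 1 (22149→2480 µm, Wi₁=13.2): W₁ = 10·13.2·(0.020080 − 0.006719) = 1.7637 kWh/t
Stage 2 (2480→120 µm, Wi₂=16.0): W₂ = 10·16.0·(0.091287 − 0.020080) = 11.3931 kWh/t
W = W₁ + W₂ = 1.7637 + 11.3931 = 13.1567 kWh/t
Corrected W = EF·W_Bond = 0.88·13.1567 = 11.5779 kWh/t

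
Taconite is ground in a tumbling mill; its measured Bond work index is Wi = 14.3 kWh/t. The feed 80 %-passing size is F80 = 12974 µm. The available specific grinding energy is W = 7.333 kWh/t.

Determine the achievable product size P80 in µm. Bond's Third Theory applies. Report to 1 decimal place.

P80 = 277.2 µm

W = 10 Wi (P80^-0.5 − F80^-0.5)
1/√P80 = 1/√F80 + W/(10·Wi)
  = 7.3330/(10·14.3) + 1/√12974 = 0.051280 + 0.008779 = 0.060059
P80 = (1/0.060059)² = 16.6503² = 277.23 µm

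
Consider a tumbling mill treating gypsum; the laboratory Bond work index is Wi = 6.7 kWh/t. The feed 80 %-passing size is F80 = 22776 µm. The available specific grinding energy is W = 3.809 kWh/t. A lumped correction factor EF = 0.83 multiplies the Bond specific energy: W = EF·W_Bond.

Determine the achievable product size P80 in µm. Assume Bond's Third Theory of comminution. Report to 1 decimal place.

P80 = 177.2 µm

W = 10 Wi (1/√P80 − 1/√F80)  [Bond]
W_Bond = W / EF = 3.809 / 0.83 = 4.5892 kWh/t
⇒ 1/√P80 = W_Bond/(10 Wi) + 1/√F80
  = 4.5892/(10·6.7) + 1/√22776 = 0.068495 + 0.006626 = 0.075121
P80 = (1/0.075121)² = 13.3119² = 177.21 µm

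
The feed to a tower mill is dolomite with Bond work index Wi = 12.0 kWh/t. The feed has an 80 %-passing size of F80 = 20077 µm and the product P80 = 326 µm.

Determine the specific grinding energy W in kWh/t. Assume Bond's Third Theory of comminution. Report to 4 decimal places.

Bond:  W = 10 Wi (1/√P − 1/√F)
1/√326 = 0.055385;  1/√20077 = 0.007057
W = 10·12.0·(0.055385 − 0.007057) = 5.7993 kWh/t

W = 5.7993 kWh/t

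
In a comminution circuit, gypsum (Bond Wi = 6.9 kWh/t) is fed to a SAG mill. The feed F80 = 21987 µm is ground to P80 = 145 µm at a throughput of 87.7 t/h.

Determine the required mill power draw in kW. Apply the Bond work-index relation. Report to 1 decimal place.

W = 10 Wi (P80^-0.5 − F80^-0.5)
W = 10·6.9·(1/√145 − 1/√21987) = 10·6.9·(0.076301) = 5.2648 kWh/t
Power = W × throughput = 5.2648 kWh/t × 87.7 t/h = 461.7 kW

P = 461.7 kW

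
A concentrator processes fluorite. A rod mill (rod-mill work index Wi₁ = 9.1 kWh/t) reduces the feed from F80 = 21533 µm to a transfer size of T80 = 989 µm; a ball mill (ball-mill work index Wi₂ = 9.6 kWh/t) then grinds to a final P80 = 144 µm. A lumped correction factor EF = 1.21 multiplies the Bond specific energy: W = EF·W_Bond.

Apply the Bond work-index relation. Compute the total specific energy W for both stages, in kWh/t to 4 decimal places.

W = 8.7373 kWh/t

W = 10 Wi / √P80 − 10 Wi / √F80
Stage 1 (21533→989 µm, Wi₁=9.1): W₁ = 10·9.1·(0.031798 − 0.006815) = 2.2735 kWh/t
Stage 2 (989→144 µm, Wi₂=9.6): W₂ = 10·9.6·(0.083333 − 0.031798) = 4.9474 kWh/t
W = W₁ + W₂ = 2.2735 + 4.9474 = 7.2209 kWh/t
W_actual = 1.21 × 7.2209 = 8.7373 kWh/t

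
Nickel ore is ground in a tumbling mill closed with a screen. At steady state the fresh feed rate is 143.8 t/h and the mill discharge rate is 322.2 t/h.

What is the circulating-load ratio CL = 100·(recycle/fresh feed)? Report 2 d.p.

CL = 124.06 %

M = F + R at steady state, so:
R = M − F = 322.2 − 143.8 = 178.4 t/h
CL = 100·R/F = 100·178.4/143.8 = 124.06 %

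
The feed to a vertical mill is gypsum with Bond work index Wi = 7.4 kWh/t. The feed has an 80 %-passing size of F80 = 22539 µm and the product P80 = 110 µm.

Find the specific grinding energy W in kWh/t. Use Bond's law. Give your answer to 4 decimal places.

Bond: W = 10·Wi·(1/√P80 − 1/√F80)
1/√110 = 0.095346;  1/√22539 = 0.006661
W = 10·7.4·(0.095346 − 0.006661) = 6.5627 kWh/t

W = 6.5627 kWh/t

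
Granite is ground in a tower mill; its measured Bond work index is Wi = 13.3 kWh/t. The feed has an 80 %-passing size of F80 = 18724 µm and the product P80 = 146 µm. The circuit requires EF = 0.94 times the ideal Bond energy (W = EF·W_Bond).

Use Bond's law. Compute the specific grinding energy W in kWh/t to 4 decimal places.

W = 9.4331 kWh/t

W_Bond = 10·Wi·(1/√P₈₀ − 1/√F₈₀)
1/√146 = 0.082761;  1/√18724 = 0.007308
W = 10·13.3·(0.082761 − 0.007308) = 10.0352 kWh/t
W_actual = 0.94 × 10.0352 = 9.4331 kWh/t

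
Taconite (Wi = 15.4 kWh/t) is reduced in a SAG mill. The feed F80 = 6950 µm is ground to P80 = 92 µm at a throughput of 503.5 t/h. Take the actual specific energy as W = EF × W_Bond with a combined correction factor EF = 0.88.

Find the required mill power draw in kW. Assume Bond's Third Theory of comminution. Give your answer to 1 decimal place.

P = 6295.4 kW

W = 10·Wi·(P80^(-½) − F80^(-½))
W = 10·15.4·(1/√92 − 1/√6950) = 10·15.4·(0.092262) = 14.2083 kWh/t
With EF = 0.88: W = 14.2083·0.88 = 12.5033 kWh/t
Power = W × throughput = 12.5033 kWh/t × 503.5 t/h = 6295.4 kW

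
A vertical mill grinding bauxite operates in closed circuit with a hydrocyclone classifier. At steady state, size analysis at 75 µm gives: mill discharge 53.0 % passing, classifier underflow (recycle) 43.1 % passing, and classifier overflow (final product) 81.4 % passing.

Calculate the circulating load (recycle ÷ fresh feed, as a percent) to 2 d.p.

CL = 286.87 %

Balance %-passing 75 µm (r = R/F):
(1+r)d = ru + o → r = (o−d)/(d−u)
r = (81.4 − 53.0)/(53.0 − 43.1) = 28.4/9.9 = 2.8687
CL = 100·r = 286.87 %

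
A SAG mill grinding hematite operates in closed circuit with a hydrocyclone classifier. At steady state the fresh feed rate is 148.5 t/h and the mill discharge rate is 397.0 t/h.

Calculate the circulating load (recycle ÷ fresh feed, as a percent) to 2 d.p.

CL = 167.34 %

Mill node: discharge = fresh + recycle.
R = M − F = 397.0 − 148.5 = 248.5 t/h
CL = 100·R/F = 100·248.5/148.5 = 167.34 %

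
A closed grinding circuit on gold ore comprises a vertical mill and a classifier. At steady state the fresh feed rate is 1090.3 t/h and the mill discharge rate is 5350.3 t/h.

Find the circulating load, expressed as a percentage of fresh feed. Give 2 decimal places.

Discharge = new feed + return, hence
R = M − F = 5350.3 − 1090.3 = 4260.0 t/h
CL = 100·R/F = 100·4260.0/1090.3 = 390.72 %

CL = 390.72 %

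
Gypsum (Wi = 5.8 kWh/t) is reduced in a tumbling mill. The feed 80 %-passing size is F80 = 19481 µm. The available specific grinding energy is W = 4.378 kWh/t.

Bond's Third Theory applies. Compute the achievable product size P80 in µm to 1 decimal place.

P80 = 146.4 µm

W = 10 Wi (P80^-0.5 − F80^-0.5)
P80^(−½) = W/(10 Wi) + F80^(−½)
  = 4.3780/(10·5.8) + 1/√19481 = 0.075483 + 0.007165 = 0.082647
P80 = (1/0.082647)² = 12.0996² = 146.40 µm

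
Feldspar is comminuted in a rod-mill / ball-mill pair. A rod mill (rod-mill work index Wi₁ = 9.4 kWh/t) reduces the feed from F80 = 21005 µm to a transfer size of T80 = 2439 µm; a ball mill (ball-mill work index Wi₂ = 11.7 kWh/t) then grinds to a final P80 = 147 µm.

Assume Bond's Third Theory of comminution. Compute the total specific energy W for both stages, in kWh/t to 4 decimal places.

Bond:  W = 10 Wi (1/√P − 1/√F)
Stage 1 (21005→2439 µm, Wi₁=9.4): W₁ = 10·9.4·(0.020249 − 0.006900) = 1.2548 kWh/t
Stage 2 (2439→147 µm, Wi₂=11.7): W₂ = 10·11.7·(0.082479 − 0.020249) = 7.2809 kWh/t
W = W₁ + W₂ = 1.2548 + 7.2809 = 8.5357 kWh/t

W = 8.5357 kWh/t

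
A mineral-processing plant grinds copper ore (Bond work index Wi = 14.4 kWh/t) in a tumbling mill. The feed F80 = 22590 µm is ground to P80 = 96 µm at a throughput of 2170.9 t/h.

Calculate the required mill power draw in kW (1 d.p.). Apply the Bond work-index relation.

W_Bond = 10·Wi·(1/√P₈₀ − 1/√F₈₀)
W = 10·14.4·(1/√96 − 1/√22590) = 10·14.4·(0.095409) = 13.7389 kWh/t
Power = W × throughput = 13.7389 kWh/t × 2170.9 t/h = 29825.7 kW

P = 29825.7 kW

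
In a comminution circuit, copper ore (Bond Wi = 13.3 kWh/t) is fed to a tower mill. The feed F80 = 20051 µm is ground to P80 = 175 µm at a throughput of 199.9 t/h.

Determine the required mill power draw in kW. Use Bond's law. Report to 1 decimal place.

Bond:  W = 10 Wi (1/√P − 1/√F)
W = 10·13.3·(1/√175 − 1/√20051) = 10·13.3·(0.068531) = 9.1146 kWh/t
Mill draw = 9.1146 × 199.9 = 1822.0 kW

P = 1822.0 kW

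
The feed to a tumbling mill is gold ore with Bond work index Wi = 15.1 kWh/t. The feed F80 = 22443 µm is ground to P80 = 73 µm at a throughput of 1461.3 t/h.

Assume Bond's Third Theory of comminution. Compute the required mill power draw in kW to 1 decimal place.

W = 10 Wi / √P80 − 10 Wi / √F80
W = 10·15.1·(1/√73 − 1/√22443) = 10·15.1·(0.110366) = 16.6653 kWh/t
Mill draw = 16.6653 × 1461.3 = 24353.0 kW

P = 24353.0 kW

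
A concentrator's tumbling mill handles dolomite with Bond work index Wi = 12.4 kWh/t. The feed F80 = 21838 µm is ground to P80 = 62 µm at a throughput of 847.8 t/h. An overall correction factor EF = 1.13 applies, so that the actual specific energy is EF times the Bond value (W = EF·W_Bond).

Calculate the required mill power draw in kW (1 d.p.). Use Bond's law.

P = 14282.9 kW

W_Bond = 10·Wi·(1/√P₈₀ − 1/√F₈₀)
W = 10·12.4·(1/√62 − 1/√21838) = 10·12.4·(0.120233) = 14.9089 kWh/t
Corrected W = EF·W_Bond = 1.13·14.9089 = 16.8471 kWh/t
P_mill = W·ṁ = 16.8471·847.8 = 14282.9 kW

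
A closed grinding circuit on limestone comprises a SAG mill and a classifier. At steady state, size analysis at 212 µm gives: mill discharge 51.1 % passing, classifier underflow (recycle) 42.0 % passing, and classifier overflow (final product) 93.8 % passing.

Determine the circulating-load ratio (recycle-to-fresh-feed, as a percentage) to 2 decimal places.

Classifier node, passing 212 µm:
d + r·d = r·u + o → r(d−u) = o−d
r = (93.8 − 51.1)/(51.1 − 42.0) = 42.7/9.1 = 4.6923
CL = 100·r = 469.23 %

CL = 469.23 %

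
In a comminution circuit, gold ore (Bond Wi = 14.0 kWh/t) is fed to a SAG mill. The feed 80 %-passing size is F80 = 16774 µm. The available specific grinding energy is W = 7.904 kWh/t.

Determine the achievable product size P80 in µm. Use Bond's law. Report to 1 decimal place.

P80 = 242.8 µm

W = 10 Wi (P80^-0.5 − F80^-0.5)
P80^-0.5 = F80^-0.5 + W/(10 Wi)
  = 7.9040/(10·14.0) + 1/√16774 = 0.056457 + 0.007721 = 0.064178
P80 = (1/0.064178)² = 15.5816² = 242.79 µm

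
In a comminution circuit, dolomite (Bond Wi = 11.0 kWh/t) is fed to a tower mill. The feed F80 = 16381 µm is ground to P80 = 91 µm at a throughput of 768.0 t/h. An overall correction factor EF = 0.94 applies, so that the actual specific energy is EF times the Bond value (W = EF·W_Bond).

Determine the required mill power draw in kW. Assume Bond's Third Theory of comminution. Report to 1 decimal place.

W = 10 Wi (P80^-0.5 − F80^-0.5)
W = 10·11.0·(1/√91 − 1/√16381) = 10·11.0·(0.097015) = 10.6717 kWh/t
With EF = 0.94: W = 10.6717·0.94 = 10.0314 kWh/t
Power = W × throughput = 10.0314 kWh/t × 768.0 t/h = 7704.1 kW

P = 7704.1 kW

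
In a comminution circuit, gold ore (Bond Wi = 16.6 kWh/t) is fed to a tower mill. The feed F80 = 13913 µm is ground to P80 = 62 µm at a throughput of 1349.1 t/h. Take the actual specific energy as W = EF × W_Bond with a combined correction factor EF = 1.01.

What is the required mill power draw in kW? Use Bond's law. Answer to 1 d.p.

W = 10·Wi·[P80^(−½) − F80^(−½)]
W = 10·16.6·(1/√62 − 1/√13913) = 10·16.6·(0.118522) = 19.6747 kWh/t
W_actual = 1.01 × 19.6747 = 19.8714 kWh/t
P = W·T = 19.8714·1349.1 = 26808.5 kW

P = 26808.5 kW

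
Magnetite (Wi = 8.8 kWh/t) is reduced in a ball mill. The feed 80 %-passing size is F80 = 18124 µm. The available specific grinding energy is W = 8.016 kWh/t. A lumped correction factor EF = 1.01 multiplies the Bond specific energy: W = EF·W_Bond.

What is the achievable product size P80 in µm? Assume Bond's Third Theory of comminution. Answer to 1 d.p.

P80 = 104.9 µm

W = 10·Wi·(P80^(-½) − F80^(-½))
W_Bond = W / EF = 8.016 / 1.01 = 7.9366 kWh/t
⇒ 1/√P80 = W_Bond/(10 Wi) + 1/√F80
  = 7.9366/(10·8.8) + 1/√18124 = 0.090189 + 0.007428 = 0.097617
P80 = (1/0.097617)² = 10.2441² = 104.94 µm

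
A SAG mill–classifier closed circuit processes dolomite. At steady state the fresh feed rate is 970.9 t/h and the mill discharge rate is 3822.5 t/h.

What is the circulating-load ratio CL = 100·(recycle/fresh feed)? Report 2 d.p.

CL = 293.71 %

Discharge = new feed + return, hence
R = M − F = 3822.5 − 970.9 = 2851.6 t/h
CL = 100·R/F = 100·2851.6/970.9 = 293.71 %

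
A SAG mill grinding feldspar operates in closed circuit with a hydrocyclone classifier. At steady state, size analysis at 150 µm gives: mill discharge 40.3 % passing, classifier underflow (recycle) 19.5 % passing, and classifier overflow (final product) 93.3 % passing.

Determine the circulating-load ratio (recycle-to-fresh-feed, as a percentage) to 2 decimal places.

CL = 254.81 %

Two-product formula at 150 µm:
(1+r)·d = r·u + o ⇒ r = (o−d)/(d−u)
r = (93.3 − 40.3)/(40.3 − 19.5) = 53.0/20.8 = 2.5481
CL = 100·r = 254.81 %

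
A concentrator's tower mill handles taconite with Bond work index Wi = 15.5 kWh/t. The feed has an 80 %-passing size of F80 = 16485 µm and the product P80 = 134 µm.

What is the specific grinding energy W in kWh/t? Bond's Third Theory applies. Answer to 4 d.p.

W = 12.1827 kWh/t

W = 10 Wi / √P80 − 10 Wi / √F80
1/√134 = 0.086387;  1/√16485 = 0.007789
W = 10·15.5·(0.086387 − 0.007789) = 12.1827 kWh/t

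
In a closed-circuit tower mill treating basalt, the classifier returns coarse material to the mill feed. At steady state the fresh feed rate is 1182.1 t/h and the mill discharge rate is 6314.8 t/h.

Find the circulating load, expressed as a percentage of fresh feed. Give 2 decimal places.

Mill node: discharge = fresh + recycle.
R = M − F = 6314.8 − 1182.1 = 5132.7 t/h
CL = 100·R/F = 100·5132.7/1182.1 = 434.20 %

CL = 434.20 %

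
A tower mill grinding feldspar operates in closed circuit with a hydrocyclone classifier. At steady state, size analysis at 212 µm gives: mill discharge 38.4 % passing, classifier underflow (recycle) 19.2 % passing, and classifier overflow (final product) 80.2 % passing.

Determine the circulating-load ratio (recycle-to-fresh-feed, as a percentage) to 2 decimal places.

CL = 217.71 %

Balance %-passing 212 µm (r = R/F):
(1+r)·d = r·u + o ⇒ r = (o−d)/(d−u)
r = (80.2 − 38.4)/(38.4 − 19.2) = 41.8/19.2 = 2.1771
CL = 100·r = 217.71 %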